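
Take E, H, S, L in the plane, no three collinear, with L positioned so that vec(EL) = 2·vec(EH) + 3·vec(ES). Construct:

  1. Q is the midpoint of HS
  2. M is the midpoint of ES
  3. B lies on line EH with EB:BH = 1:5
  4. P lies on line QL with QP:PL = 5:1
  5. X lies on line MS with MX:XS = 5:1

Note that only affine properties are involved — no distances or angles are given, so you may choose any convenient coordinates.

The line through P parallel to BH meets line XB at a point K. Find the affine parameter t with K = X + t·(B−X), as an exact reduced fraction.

Work in coordinates with E = (0, 0), H = (1, 0), S = (0, 1), L = (2, 3).
1. Q is the midpoint of HS ⇒ Q = (1/2, 1/2)
2. M is the midpoint of ES ⇒ M = (0, 1/2)
3. B lies on line EH with EB:BH = 1:5 ⇒ B = (1/6, 0)
4. P lies on line QL with QP:PL = 5:1 ⇒ P = (7/4, 31/12)
5. X lies on line MS with MX:XS = 5:1 ⇒ X = (0, 11/12)
through P parallel to BH: direction (5/6, 0); meets XB at K = (-10/33, 31/12)
K = X + t·(B−X) with t = -20/11

t = -20/11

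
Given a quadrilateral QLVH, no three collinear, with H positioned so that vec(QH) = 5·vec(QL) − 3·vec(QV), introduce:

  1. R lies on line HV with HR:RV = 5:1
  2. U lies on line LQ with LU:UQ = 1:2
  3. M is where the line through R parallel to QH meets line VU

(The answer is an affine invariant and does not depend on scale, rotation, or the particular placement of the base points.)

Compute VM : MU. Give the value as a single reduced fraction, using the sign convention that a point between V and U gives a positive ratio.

VM:MU = 5/13

Set Q = (0, 0), L = (1, 0), V = (0, 1), H = (5, -3); any affine frame gives the same invariant.
1. R lies on line HV with HR:RV = 5:1 ⇒ R = (5/6, 1/3)
2. U lies on line LQ with LU:UQ = 1:2 ⇒ U = (2/3, 0)
3. M is where the line through R parallel to QH meets line VU ⇒ M = (5/27, 13/18)
M = V + t·(U−V) with t = 5/18, so VM:MU = t:(1−t) = 5/18:13/18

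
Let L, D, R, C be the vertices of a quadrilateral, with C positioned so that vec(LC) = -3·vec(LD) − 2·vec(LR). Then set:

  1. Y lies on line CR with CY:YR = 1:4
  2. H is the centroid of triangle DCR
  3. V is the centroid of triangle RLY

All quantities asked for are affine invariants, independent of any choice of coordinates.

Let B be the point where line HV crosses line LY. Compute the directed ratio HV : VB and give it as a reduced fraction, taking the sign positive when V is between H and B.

Choose coordinates L = (0, 0), D = (1, 0), R = (0, 1), C = (-3, -2).
1. Y lies on line CR with CY:YR = 1:4 ⇒ Y = (-12/5, -7/5)
2. H is the centroid of triangle DCR ⇒ H = (-2/3, -1/3)
3. V is the centroid of triangle RLY ⇒ V = (-4/5, -2/15)
line HV meets LY at B = (-16/25, -28/75)
V = H + t·(B−H) with t = -5, so HV:VB = -5:6

HV:VB = -5/6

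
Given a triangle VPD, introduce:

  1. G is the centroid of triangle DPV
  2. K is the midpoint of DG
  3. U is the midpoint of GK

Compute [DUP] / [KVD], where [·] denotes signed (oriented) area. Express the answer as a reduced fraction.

Work in coordinates with V = (0, 0), P = (1, 0), D = (0, 1).
1. G is the centroid of triangle DPV ⇒ G = (1/3, 1/3)
2. K is the midpoint of DG ⇒ K = (1/6, 2/3)
3. U is the midpoint of GK ⇒ U = (1/4, 1/2)
2·[DUP] = 1/4, 2·[KVD] = -1/6
[DUP]:[KVD] = 1/4:-1/6 = -3/2

[DUP]:[KVD] = -3/2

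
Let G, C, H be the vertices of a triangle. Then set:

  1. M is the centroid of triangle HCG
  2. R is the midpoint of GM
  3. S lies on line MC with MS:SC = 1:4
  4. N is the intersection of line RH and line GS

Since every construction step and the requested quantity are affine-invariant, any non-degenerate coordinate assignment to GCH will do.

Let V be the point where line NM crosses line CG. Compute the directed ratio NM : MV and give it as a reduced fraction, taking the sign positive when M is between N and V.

NM:MV = -9/13

Assign G = (0, 0), C = (1, 0), H = (0, 1) — the answer is frame-independent, so this choice is without loss of generality.
1. M is the centroid of triangle HCG ⇒ M = (1/3, 1/3)
2. R is the midpoint of GM ⇒ R = (1/6, 1/6)
3. S lies on line MC with MS:SC = 1:4 ⇒ S = (7/15, 4/15)
4. N is the intersection of line RH and line GS ⇒ N = (7/39, 4/39)
line NM meets CG at V = (1/9, 0)
M = N + t·(V−N) with t = -9/4, so NM:MV = -9/4:13/4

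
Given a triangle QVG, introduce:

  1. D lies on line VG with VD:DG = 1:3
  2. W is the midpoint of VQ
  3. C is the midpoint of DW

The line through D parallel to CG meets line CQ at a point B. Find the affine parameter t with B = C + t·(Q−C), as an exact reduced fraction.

t = -3/10

Work in coordinates with Q = (0, 0), V = (1, 0), G = (0, 1).
1. D lies on line VG with VD:DG = 1:3 ⇒ D = (3/4, 1/4)
2. W is the midpoint of VQ ⇒ W = (1/2, 0)
3. C is the midpoint of DW ⇒ C = (5/8, 1/8)
through D parallel to CG: direction (-5/8, 7/8); meets CQ at B = (13/16, 13/80)
B = C + t·(Q−C) with t = -3/10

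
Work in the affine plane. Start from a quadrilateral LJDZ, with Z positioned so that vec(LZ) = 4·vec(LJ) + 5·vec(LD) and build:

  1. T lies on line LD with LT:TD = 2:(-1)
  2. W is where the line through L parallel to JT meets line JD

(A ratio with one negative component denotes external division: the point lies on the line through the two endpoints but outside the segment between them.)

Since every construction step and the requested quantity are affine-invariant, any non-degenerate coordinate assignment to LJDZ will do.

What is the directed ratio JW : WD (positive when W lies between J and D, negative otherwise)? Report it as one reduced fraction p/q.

Work in coordinates with L = (0, 0), J = (1, 0), D = (0, 1), Z = (4, 5).
1. T lies on line LD with LT:TD = 2:(-1) ⇒ T = (0, 2)
2. W is where the line through L parallel to JT meets line JD ⇒ W = (-1, 2)
W = J + t·(D−J) with t = 2, so JW:WD = t:(1−t) = 2:-1

JW:WD = -2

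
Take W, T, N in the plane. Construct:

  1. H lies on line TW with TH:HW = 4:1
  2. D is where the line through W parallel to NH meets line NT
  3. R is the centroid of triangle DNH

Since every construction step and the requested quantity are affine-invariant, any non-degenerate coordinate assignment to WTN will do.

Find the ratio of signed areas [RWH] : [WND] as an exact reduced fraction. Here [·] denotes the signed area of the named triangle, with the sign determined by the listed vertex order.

[RWH]:[WND] = 3/5

Set W = (0, 0), T = (1, 0), N = (0, 1); any affine frame gives the same invariant.
1. H lies on line TW with TH:HW = 4:1 ⇒ H = (1/5, 0)
2. D is where the line through W parallel to NH meets line NT ⇒ D = (-1/4, 5/4)
3. R is the centroid of triangle DNH ⇒ R = (-1/60, 3/4)
2·[RWH] = 3/20, 2·[WND] = 1/4
[RWH]:[WND] = 3/20:1/4 = 3/5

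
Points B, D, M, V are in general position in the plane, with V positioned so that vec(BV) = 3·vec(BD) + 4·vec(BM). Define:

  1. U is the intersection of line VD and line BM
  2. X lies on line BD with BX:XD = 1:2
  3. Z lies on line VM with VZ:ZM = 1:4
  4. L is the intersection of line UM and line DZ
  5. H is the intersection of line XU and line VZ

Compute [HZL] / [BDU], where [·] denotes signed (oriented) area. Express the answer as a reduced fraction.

[HZL]:[BDU] = 108/35

Work in coordinates with B = (0, 0), D = (1, 0), M = (0, 1), V = (3, 4).
1. U is the intersection of line VD and line BM ⇒ U = (0, -2)
2. X lies on line BD with BX:XD = 1:2 ⇒ X = (1/3, 0)
3. Z lies on line VM with VZ:ZM = 1:4 ⇒ Z = (12/5, 17/5)
4. L is the intersection of line UM and line DZ ⇒ L = (0, -17/7)
5. H is the intersection of line XU and line VZ ⇒ H = (3/5, 8/5)
2·[HZL] = -216/35, 2·[BDU] = -2
[HZL]:[BDU] = -216/35:-2 = 108/35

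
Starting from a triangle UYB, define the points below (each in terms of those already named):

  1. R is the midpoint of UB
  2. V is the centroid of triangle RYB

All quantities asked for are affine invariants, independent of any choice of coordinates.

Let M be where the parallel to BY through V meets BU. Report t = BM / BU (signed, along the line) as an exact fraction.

Choose coordinates U = (0, 0), Y = (1, 0), B = (0, 1).
1. R is the midpoint of UB ⇒ R = (0, 1/2)
2. V is the centroid of triangle RYB ⇒ V = (1/3, 1/2)
through V parallel to BY: direction (1, -1); meets BU at M = (0, 5/6)
M = B + t·(U−B) with t = 1/6

t = 1/6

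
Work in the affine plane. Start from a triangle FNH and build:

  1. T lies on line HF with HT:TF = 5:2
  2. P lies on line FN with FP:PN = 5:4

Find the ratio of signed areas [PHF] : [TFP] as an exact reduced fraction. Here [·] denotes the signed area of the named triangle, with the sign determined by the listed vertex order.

[PHF]:[TFP] = 7/2

Work in coordinates with F = (0, 0), N = (1, 0), H = (0, 1).
1. T lies on line HF with HT:TF = 5:2 ⇒ T = (0, 2/7)
2. P lies on line FN with FP:PN = 5:4 ⇒ P = (5/9, 0)
2·[PHF] = 5/9, 2·[TFP] = 10/63
[PHF]:[TFP] = 5/9:10/63 = 7/2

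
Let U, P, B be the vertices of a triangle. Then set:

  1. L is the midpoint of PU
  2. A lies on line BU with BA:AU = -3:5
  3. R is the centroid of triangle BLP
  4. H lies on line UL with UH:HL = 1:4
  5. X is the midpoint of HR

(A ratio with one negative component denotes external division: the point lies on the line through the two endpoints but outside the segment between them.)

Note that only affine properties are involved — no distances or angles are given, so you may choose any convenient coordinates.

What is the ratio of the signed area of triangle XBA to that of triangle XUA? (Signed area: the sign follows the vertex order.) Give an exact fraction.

Set U = (0, 0), P = (1, 0), B = (0, 1); any affine frame gives the same invariant.
1. L is the midpoint of PU ⇒ L = (1/2, 0)
2. A lies on line BU with BA:AU = -3:5 ⇒ A = (0, 5/2)
3. R is the centroid of triangle BLP ⇒ R = (1/2, 1/3)
4. H lies on line UL with UH:HL = 1:4 ⇒ H = (1/10, 0)
5. X is the midpoint of HR ⇒ X = (3/10, 1/6)
2·[XBA] = -9/20, 2·[XUA] = -3/4
[XBA]:[XUA] = -9/20:-3/4 = 3/5

[XBA]:[XUA] = 3/5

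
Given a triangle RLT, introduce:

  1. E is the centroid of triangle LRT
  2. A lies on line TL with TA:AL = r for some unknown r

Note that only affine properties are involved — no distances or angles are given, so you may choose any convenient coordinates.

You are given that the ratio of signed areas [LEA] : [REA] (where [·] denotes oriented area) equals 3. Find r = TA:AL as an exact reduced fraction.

Work in coordinates with R = (0, 0), L = (1, 0), T = (0, 1).
1. E is the centroid of triangle LRT ⇒ E = (1/3, 1/3)
2. With TA:AL = r, write λ = r/(r+1) so A = T + λ·(L−T); A is affine-linear in λ
Every point depending on A is an affine combination of A and λ-independent points, so each such coordinate is linear in λ; the λ² term in each signed area is a multiple of (L−T)×(L−T) = 0, so 2·[LEA] and 2·[REA] are each linear in λ. Evaluating at λ=0 and λ=1:
  2·[LEA] = 1/3·λ − 1/3,   2·[REA] = -2/3·λ + 1/3
So [LEA]:[REA] = (1/3·λ − 1/3) / (-2/3·λ + 1/3). Setting this equal to 3:
  1/3·λ − 1/3 = 3·(-2/3·λ + 1/3)  ⇒  λ = 4/7
Then r = λ/(1−λ) = (4/7)/(3/7) = 4/3. Check: with r = 4/3, A = (4/7, 3/7) and [LEA]:[REA] = 3 as required.

r = 4/3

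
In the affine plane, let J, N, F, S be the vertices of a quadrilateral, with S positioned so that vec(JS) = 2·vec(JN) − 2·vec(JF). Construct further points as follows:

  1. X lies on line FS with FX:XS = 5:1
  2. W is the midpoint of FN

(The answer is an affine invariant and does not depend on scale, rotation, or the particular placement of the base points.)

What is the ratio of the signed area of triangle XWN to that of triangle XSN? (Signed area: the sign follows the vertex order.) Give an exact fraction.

[XWN]:[XSN] = -5/2

Set J = (0, 0), N = (1, 0), F = (0, 1), S = (2, -2); any affine frame gives the same invariant.
1. X lies on line FS with FX:XS = 5:1 ⇒ X = (5/3, -3/2)
2. W is the midpoint of FN ⇒ W = (1/2, 1/2)
2·[XWN] = -5/12, 2·[XSN] = 1/6
[XWN]:[XSN] = -5/12:1/6 = -5/2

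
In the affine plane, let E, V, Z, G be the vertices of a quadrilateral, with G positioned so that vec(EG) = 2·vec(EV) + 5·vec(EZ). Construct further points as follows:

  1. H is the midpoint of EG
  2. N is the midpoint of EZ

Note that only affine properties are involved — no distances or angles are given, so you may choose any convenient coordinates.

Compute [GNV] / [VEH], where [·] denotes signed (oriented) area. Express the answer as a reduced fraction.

[GNV]:[VEH] = -11/5

Assign E = (0, 0), V = (1, 0), Z = (0, 1), G = (2, 5) — the answer is frame-independent, so this choice is without loss of generality.
1. H is the midpoint of EG ⇒ H = (1, 5/2)
2. N is the midpoint of EZ ⇒ N = (0, 1/2)
2·[GNV] = 11/2, 2·[VEH] = -5/2
[GNV]:[VEH] = 11/2:-5/2 = -11/5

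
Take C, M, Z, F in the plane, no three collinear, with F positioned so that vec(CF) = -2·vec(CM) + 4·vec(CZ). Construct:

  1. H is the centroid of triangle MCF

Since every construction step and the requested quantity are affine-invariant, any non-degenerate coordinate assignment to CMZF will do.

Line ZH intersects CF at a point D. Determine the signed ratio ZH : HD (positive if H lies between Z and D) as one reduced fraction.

ZH:HD = 1/2

Set C = (0, 0), M = (1, 0), Z = (0, 1), F = (-2, 4); any affine frame gives the same invariant.
1. H is the centroid of triangle MCF ⇒ H = (-1/3, 4/3)
line ZH meets CF at D = (-1, 2)
H = Z + t·(D−Z) with t = 1/3, so ZH:HD = 1/3:2/3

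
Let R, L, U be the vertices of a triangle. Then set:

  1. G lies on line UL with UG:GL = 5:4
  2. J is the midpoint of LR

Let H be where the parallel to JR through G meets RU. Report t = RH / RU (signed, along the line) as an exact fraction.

Choose coordinates R = (0, 0), L = (1, 0), U = (0, 1).
1. G lies on line UL with UG:GL = 5:4 ⇒ G = (5/9, 4/9)
2. J is the midpoint of LR ⇒ J = (1/2, 0)
through G parallel to JR: direction (-1/2, 0); meets RU at H = (0, 4/9)
H = R + t·(U−R) with t = 4/9

t = 4/9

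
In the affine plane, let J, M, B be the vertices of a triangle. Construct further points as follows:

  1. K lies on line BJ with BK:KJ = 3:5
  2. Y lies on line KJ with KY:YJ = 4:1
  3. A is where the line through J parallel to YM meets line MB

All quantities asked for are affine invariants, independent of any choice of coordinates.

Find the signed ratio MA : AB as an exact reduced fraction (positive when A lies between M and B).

Assign J = (0, 0), M = (1, 0), B = (0, 1) — the answer is frame-independent, so this choice is without loss of generality.
1. K lies on line BJ with BK:KJ = 3:5 ⇒ K = (0, 5/8)
2. Y lies on line KJ with KY:YJ = 4:1 ⇒ Y = (0, 1/8)
3. A is where the line through J parallel to YM meets line MB ⇒ A = (8/7, -1/7)
A = M + t·(B−M) with t = -1/7, so MA:AB = t:(1−t) = -1/7:8/7

MA:AB = -1/8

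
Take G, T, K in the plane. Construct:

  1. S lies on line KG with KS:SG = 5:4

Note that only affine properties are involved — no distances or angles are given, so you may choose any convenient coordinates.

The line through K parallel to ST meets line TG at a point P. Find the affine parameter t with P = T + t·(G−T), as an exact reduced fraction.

Work in coordinates with G = (0, 0), T = (1, 0), K = (0, 1).
1. S lies on line KG with KS:SG = 5:4 ⇒ S = (0, 4/9)
through K parallel to ST: direction (1, -4/9); meets TG at P = (9/4, 0)
P = T + t·(G−T) with t = -5/4

t = -5/4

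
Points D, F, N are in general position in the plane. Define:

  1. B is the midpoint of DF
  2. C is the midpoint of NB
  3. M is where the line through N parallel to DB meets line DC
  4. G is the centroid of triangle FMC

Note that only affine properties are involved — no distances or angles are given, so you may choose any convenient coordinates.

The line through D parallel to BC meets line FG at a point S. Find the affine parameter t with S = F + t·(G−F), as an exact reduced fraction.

Set D = (0, 0), F = (1, 0), N = (0, 1); any affine frame gives the same invariant.
1. B is the midpoint of DF ⇒ B = (1/2, 0)
2. C is the midpoint of NB ⇒ C = (1/4, 1/2)
3. M is where the line through N parallel to DB meets line DC ⇒ M = (1/2, 1)
4. G is the centroid of triangle FMC ⇒ G = (7/12, 1/2)
through D parallel to BC: direction (-1/4, 1/2); meets FG at S = (-3/2, 3)
S = F + t·(G−F) with t = 6

t = 6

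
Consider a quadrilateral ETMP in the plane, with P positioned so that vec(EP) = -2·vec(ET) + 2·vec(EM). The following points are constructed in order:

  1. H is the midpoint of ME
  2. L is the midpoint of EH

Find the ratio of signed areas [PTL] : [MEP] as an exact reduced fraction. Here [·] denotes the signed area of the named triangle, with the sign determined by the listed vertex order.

[PTL]:[MEP] = 5/8

Work in coordinates with E = (0, 0), T = (1, 0), M = (0, 1), P = (-2, 2).
1. H is the midpoint of ME ⇒ H = (0, 1/2)
2. L is the midpoint of EH ⇒ L = (0, 1/4)
2·[PTL] = -5/4, 2·[MEP] = -2
[PTL]:[MEP] = -5/4:-2 = 5/8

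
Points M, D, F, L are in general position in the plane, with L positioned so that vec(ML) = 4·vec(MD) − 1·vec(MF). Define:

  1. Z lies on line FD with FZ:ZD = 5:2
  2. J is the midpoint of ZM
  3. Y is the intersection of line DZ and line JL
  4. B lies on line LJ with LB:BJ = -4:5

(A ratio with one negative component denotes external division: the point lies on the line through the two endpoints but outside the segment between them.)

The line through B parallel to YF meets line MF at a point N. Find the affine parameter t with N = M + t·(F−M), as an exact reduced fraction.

t = 13

Assign M = (0, 0), D = (1, 0), F = (0, 1), L = (4, -1) — the answer is frame-independent, so this choice is without loss of generality.
1. Z lies on line FD with FZ:ZD = 5:2 ⇒ Z = (5/7, 2/7)
2. J is the midpoint of ZM ⇒ J = (5/14, 1/7)
3. Y is the intersection of line DZ and line JL ⇒ Y = (38/35, -3/35)
4. B lies on line LJ with LB:BJ = -4:5 ⇒ B = (130/7, -39/7)
through B parallel to YF: direction (-38/35, 38/35); meets MF at N = (0, 13)
N = M + t·(F−M) with t = 13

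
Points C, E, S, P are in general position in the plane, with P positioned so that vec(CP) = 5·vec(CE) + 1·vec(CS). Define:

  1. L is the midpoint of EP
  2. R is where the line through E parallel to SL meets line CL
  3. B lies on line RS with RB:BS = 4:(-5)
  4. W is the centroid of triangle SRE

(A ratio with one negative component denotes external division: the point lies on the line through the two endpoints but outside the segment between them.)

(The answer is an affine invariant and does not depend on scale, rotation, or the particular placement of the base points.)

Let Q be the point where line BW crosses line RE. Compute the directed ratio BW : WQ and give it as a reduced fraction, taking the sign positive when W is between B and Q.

BW:WQ = -13

Choose coordinates C = (0, 0), E = (1, 0), S = (0, 1), P = (5, 1).
1. L is the midpoint of EP ⇒ L = (3, 1/2)
2. R is where the line through E parallel to SL meets line CL ⇒ R = (1/2, 1/12)
3. B lies on line RS with RB:BS = 4:(-5) ⇒ B = (5/2, -43/12)
4. W is the centroid of triangle SRE ⇒ W = (1/2, 13/36)
line BW meets RE at Q = (17/26, 3/52)
W = B + t·(Q−B) with t = 13/12, so BW:WQ = 13/12:-1/12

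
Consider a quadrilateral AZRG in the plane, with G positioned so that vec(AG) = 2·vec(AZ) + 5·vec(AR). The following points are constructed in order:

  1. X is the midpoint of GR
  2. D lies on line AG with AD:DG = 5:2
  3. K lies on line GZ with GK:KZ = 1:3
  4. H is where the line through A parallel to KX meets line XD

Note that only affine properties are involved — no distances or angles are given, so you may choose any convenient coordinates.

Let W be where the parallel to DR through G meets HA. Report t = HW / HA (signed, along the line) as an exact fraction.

t = 13/20

Set A = (0, 0), Z = (1, 0), R = (0, 1), G = (2, 5); any affine frame gives the same invariant.
1. X is the midpoint of GR ⇒ X = (1, 3)
2. D lies on line AG with AD:DG = 5:2 ⇒ D = (10/7, 25/7)
3. K lies on line GZ with GK:KZ = 1:3 ⇒ K = (7/4, 15/4)
4. H is where the line through A parallel to KX meets line XD ⇒ H = (-5, -5)
through G parallel to DR: direction (-10/7, -18/7); meets HA at W = (-7/4, -7/4)
W = H + t·(A−H) with t = 13/20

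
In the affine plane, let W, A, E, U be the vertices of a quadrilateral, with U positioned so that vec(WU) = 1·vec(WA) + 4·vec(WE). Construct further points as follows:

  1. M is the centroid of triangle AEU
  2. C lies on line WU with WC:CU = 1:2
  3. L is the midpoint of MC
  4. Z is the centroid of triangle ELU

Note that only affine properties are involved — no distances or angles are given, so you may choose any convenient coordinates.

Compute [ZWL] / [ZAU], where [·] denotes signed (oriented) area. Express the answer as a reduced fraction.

[ZWL]:[ZAU] = 1/6

Set W = (0, 0), A = (1, 0), E = (0, 1), U = (1, 4); any affine frame gives the same invariant.
1. M is the centroid of triangle AEU ⇒ M = (2/3, 5/3)
2. C lies on line WU with WC:CU = 1:2 ⇒ C = (1/3, 4/3)
3. L is the midpoint of MC ⇒ L = (1/2, 3/2)
4. Z is the centroid of triangle ELU ⇒ Z = (1/2, 13/6)
2·[ZWL] = 1/3, 2·[ZAU] = 2
[ZWL]:[ZAU] = 1/3:2 = 1/6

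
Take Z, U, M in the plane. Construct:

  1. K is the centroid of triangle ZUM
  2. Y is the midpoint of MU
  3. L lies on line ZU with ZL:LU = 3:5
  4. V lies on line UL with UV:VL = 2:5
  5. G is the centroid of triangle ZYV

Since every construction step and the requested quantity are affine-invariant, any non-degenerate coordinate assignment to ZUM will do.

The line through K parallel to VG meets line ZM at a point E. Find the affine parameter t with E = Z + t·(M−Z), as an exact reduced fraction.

Choose coordinates Z = (0, 0), U = (1, 0), M = (0, 1).
1. K is the centroid of triangle ZUM ⇒ K = (1/3, 1/3)
2. Y is the midpoint of MU ⇒ Y = (1/2, 1/2)
3. L lies on line ZU with ZL:LU = 3:5 ⇒ L = (3/8, 0)
4. V lies on line UL with UV:VL = 2:5 ⇒ V = (23/28, 0)
5. G is the centroid of triangle ZYV ⇒ G = (37/84, 1/6)
through K parallel to VG: direction (-8/21, 1/6); meets ZM at E = (0, 23/48)
E = Z + t·(M−Z) with t = 23/48

t = 23/48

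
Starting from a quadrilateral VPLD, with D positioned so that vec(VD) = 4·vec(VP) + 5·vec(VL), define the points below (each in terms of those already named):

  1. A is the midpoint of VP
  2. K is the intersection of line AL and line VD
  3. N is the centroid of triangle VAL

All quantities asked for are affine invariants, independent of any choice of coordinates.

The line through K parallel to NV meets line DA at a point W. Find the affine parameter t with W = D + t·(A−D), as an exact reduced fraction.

Work in coordinates with V = (0, 0), P = (1, 0), L = (0, 1), D = (4, 5).
1. A is the midpoint of VP ⇒ A = (1/2, 0)
2. K is the intersection of line AL and line VD ⇒ K = (4/13, 5/13)
3. N is the centroid of triangle VAL ⇒ N = (1/6, 1/3)
through K parallel to NV: direction (-1/6, -1/3); meets DA at W = (-11/13, -25/13)
W = D + t·(A−D) with t = 18/13

t = 18/13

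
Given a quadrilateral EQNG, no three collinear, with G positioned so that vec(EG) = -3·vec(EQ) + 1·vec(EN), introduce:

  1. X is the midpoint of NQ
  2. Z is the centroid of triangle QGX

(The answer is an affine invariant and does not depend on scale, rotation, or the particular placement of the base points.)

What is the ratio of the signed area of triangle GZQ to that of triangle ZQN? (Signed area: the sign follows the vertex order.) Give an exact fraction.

[GZQ]:[ZQN] = -1/2

Choose coordinates E = (0, 0), Q = (1, 0), N = (0, 1), G = (-3, 1).
1. X is the midpoint of NQ ⇒ X = (1/2, 1/2)
2. Z is the centroid of triangle QGX ⇒ Z = (-1/2, 1/2)
2·[GZQ] = -1/2, 2·[ZQN] = 1
[GZQ]:[ZQN] = -1/2:1 = -1/2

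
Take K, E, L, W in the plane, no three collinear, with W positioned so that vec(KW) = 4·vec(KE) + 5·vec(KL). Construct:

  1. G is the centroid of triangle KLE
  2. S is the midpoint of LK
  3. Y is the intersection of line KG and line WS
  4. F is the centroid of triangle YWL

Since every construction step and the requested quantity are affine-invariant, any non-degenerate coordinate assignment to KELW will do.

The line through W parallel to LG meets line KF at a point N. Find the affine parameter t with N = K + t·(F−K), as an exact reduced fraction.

t = 39/2

Assign K = (0, 0), E = (1, 0), L = (0, 1), W = (4, 5) — the answer is frame-independent, so this choice is without loss of generality.
1. G is the centroid of triangle KLE ⇒ G = (1/3, 1/3)
2. S is the midpoint of LK ⇒ S = (0, 1/2)
3. Y is the intersection of line KG and line WS ⇒ Y = (-4, -4)
4. F is the centroid of triangle YWL ⇒ F = (0, 2/3)
through W parallel to LG: direction (1/3, -2/3); meets KF at N = (0, 13)
N = K + t·(F−K) with t = 39/2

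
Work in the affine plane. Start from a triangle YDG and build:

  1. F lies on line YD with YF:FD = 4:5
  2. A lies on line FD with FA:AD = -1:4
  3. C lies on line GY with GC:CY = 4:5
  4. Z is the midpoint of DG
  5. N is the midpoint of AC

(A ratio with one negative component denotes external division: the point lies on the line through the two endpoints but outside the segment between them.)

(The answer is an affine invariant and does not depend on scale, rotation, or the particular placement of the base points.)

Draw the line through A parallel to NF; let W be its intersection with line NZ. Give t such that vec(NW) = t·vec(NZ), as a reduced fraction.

t = -25/84

Work in coordinates with Y = (0, 0), D = (1, 0), G = (0, 1).
1. F lies on line YD with YF:FD = 4:5 ⇒ F = (4/9, 0)
2. A lies on line FD with FA:AD = -1:4 ⇒ A = (7/27, 0)
3. C lies on line GY with GC:CY = 4:5 ⇒ C = (0, 5/9)
4. Z is the midpoint of DG ⇒ Z = (1/2, 1/2)
5. N is the midpoint of AC ⇒ N = (7/54, 5/18)
through A parallel to NF: direction (17/54, -5/18); meets NZ at W = (11/567, 40/189)
W = N + t·(Z−N) with t = -25/84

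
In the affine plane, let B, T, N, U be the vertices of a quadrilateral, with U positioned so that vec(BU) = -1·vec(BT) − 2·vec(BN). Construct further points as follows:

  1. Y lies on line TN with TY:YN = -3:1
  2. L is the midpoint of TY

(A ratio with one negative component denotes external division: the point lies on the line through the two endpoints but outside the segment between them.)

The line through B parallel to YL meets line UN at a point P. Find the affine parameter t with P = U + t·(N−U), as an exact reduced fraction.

Set B = (0, 0), T = (1, 0), N = (0, 1), U = (-1, -2); any affine frame gives the same invariant.
1. Y lies on line TN with TY:YN = -3:1 ⇒ Y = (-1/2, 3/2)
2. L is the midpoint of TY ⇒ L = (1/4, 3/4)
through B parallel to YL: direction (3/4, -3/4); meets UN at P = (-1/4, 1/4)
P = U + t·(N−U) with t = 3/4

t = 3/4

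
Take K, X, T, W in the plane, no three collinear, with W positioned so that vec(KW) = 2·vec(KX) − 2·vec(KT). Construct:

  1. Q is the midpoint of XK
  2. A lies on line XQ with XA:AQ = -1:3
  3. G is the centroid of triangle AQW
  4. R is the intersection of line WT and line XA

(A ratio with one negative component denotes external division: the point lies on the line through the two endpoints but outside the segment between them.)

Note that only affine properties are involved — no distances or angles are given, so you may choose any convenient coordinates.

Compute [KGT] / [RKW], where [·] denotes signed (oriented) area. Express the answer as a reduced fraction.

Work in coordinates with K = (0, 0), X = (1, 0), T = (0, 1), W = (2, -2).
1. Q is the midpoint of XK ⇒ Q = (1/2, 0)
2. A lies on line XQ with XA:AQ = -1:3 ⇒ A = (5/4, 0)
3. G is the centroid of triangle AQW ⇒ G = (5/4, -2/3)
4. R is the intersection of line WT and line XA ⇒ R = (2/3, 0)
2·[KGT] = 5/4, 2·[RKW] = 4/3
[KGT]:[RKW] = 5/4:4/3 = 15/16

[KGT]:[RKW] = 15/16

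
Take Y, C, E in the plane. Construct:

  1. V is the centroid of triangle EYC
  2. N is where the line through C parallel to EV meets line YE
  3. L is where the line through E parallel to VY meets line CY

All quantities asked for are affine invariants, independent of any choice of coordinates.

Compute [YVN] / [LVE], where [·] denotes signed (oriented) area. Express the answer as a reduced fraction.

[YVN]:[LVE] = 2/3

Choose coordinates Y = (0, 0), C = (1, 0), E = (0, 1).
1. V is the centroid of triangle EYC ⇒ V = (1/3, 1/3)
2. N is where the line through C parallel to EV meets line YE ⇒ N = (0, 2)
3. L is where the line through E parallel to VY meets line CY ⇒ L = (-1, 0)
2·[YVN] = 2/3, 2·[LVE] = 1
[YVN]:[LVE] = 2/3:1 = 2/3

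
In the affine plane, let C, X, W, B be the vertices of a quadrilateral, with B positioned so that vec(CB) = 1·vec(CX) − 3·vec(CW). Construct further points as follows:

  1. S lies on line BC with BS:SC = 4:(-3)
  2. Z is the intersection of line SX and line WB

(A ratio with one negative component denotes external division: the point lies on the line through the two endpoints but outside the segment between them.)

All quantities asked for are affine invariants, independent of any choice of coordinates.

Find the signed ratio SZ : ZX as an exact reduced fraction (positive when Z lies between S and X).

SZ:ZX = 4/3

Work in coordinates with C = (0, 0), X = (1, 0), W = (0, 1), B = (1, -3).
1. S lies on line BC with BS:SC = 4:(-3) ⇒ S = (-3, 9)
2. Z is the intersection of line SX and line WB ⇒ Z = (-5/7, 27/7)
Z = S + t·(X−S) with t = 4/7, so SZ:ZX = t:(1−t) = 4/7:3/7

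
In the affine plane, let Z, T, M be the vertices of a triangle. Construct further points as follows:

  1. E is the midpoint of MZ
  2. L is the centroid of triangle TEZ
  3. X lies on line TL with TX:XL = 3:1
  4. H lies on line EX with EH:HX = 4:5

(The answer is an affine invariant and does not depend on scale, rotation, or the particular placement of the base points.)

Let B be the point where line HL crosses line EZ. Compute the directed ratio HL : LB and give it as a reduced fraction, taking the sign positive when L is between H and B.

Assign Z = (0, 0), T = (1, 0), M = (0, 1) — the answer is frame-independent, so this choice is without loss of generality.
1. E is the midpoint of MZ ⇒ E = (0, 1/2)
2. L is the centroid of triangle TEZ ⇒ L = (1/3, 1/6)
3. X lies on line TL with TX:XL = 3:1 ⇒ X = (1/2, 1/8)
4. H lies on line EX with EH:HX = 4:5 ⇒ H = (2/9, 1/3)
line HL meets EZ at B = (0, 2/3)
L = H + t·(B−H) with t = -1/2, so HL:LB = -1/2:3/2

HL:LB = -1/3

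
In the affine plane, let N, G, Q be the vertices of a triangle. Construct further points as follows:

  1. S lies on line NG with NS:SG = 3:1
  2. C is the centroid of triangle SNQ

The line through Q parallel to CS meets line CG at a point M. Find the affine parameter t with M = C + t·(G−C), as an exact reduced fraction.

Work in coordinates with N = (0, 0), G = (1, 0), Q = (0, 1).
1. S lies on line NG with NS:SG = 3:1 ⇒ S = (3/4, 0)
2. C is the centroid of triangle SNQ ⇒ C = (1/4, 1/3)
through Q parallel to CS: direction (1/2, -1/3); meets CG at M = (5/2, -2/3)
M = C + t·(G−C) with t = 3

t = 3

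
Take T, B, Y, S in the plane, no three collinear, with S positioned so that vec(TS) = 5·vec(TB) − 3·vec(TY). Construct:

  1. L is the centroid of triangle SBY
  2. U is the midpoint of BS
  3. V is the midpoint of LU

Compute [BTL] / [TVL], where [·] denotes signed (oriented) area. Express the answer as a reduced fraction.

[BTL]:[TVL] = 4/3

Assign T = (0, 0), B = (1, 0), Y = (0, 1), S = (5, -3) — the answer is frame-independent, so this choice is without loss of generality.
1. L is the centroid of triangle SBY ⇒ L = (2, -2/3)
2. U is the midpoint of BS ⇒ U = (3, -3/2)
3. V is the midpoint of LU ⇒ V = (5/2, -13/12)
2·[BTL] = 2/3, 2·[TVL] = 1/2
[BTL]:[TVL] = 2/3:1/2 = 4/3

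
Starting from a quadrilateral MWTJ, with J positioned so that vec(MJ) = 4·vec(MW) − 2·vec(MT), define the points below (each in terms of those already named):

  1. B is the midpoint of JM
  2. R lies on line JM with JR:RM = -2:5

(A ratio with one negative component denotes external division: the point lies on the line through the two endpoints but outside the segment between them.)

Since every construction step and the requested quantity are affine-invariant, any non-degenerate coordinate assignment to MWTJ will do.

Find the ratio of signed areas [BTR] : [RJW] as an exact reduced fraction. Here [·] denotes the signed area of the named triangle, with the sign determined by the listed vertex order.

Choose coordinates M = (0, 0), W = (1, 0), T = (0, 1), J = (4, -2).
1. B is the midpoint of JM ⇒ B = (2, -1)
2. R lies on line JM with JR:RM = -2:5 ⇒ R = (20/3, -10/3)
2·[BTR] = -14/3, 2·[RJW] = -4/3
[BTR]:[RJW] = -14/3:-4/3 = 7/2

[BTR]:[RJW] = 7/2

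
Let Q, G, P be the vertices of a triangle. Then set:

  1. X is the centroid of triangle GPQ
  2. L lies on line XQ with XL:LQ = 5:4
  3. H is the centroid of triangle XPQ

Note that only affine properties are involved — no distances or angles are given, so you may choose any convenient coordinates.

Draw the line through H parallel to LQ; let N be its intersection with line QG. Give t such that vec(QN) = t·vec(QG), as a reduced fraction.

t = -1/3

Assign Q = (0, 0), G = (1, 0), P = (0, 1) — the answer is frame-independent, so this choice is without loss of generality.
1. X is the centroid of triangle GPQ ⇒ X = (1/3, 1/3)
2. L lies on line XQ with XL:LQ = 5:4 ⇒ L = (4/27, 4/27)
3. H is the centroid of triangle XPQ ⇒ H = (1/9, 4/9)
through H parallel to LQ: direction (-4/27, -4/27); meets QG at N = (-1/3, 0)
N = Q + t·(G−Q) with t = -1/3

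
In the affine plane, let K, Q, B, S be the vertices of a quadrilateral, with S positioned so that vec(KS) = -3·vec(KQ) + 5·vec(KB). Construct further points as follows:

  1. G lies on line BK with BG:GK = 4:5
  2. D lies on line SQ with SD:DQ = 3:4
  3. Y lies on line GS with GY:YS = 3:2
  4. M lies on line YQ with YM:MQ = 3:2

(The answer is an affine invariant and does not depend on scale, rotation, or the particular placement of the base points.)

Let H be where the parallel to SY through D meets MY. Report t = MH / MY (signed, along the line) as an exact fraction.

Assign K = (0, 0), Q = (1, 0), B = (0, 1), S = (-3, 5) — the answer is frame-independent, so this choice is without loss of generality.
1. G lies on line BK with BG:GK = 4:5 ⇒ G = (0, 5/9)
2. D lies on line SQ with SD:DQ = 3:4 ⇒ D = (-9/7, 20/7)
3. Y lies on line GS with GY:YS = 3:2 ⇒ Y = (-9/5, 29/9)
4. M lies on line YQ with YM:MQ = 3:2 ⇒ M = (-3/25, 58/45)
through D parallel to SY: direction (6/5, -16/9); meets MY at H = (-3/5, 116/63)
H = M + t·(Y−M) with t = 2/7

t = 2/7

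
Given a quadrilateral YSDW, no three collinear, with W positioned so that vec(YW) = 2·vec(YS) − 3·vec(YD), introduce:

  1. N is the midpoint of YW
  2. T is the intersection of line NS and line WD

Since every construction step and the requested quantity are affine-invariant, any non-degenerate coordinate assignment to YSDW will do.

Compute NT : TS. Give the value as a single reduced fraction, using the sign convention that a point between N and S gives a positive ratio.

Assign Y = (0, 0), S = (1, 0), D = (0, 1), W = (2, -3) — the answer is frame-independent, so this choice is without loss of generality.
1. N is the midpoint of YW ⇒ N = (1, -3/2)
2. T is the intersection of line NS and line WD ⇒ T = (1, -1)
T = N + t·(S−N) with t = 1/3, so NT:TS = t:(1−t) = 1/3:2/3

NT:TS = 1/2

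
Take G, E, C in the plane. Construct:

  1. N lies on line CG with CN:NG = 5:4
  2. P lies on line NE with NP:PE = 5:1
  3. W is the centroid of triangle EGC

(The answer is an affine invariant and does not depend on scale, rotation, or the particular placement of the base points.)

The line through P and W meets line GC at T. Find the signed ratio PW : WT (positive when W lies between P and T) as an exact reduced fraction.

PW:WT = 3/2

Set G = (0, 0), E = (1, 0), C = (0, 1); any affine frame gives the same invariant.
1. N lies on line CG with CN:NG = 5:4 ⇒ N = (0, 4/9)
2. P lies on line NE with NP:PE = 5:1 ⇒ P = (5/6, 2/27)
3. W is the centroid of triangle EGC ⇒ W = (1/3, 1/3)
line PW meets GC at T = (0, 41/81)
W = P + t·(T−P) with t = 3/5, so PW:WT = 3/5:2/5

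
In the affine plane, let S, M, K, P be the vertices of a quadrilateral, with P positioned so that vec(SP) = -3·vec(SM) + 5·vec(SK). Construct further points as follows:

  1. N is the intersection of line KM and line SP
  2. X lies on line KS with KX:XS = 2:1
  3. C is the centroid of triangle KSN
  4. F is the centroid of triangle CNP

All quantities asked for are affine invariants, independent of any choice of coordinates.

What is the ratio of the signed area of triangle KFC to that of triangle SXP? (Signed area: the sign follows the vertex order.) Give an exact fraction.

[KFC]:[SXP] = 2/3

Choose coordinates S = (0, 0), M = (1, 0), K = (0, 1), P = (-3, 5).
1. N is the intersection of line KM and line SP ⇒ N = (-3/2, 5/2)
2. X lies on line KS with KX:XS = 2:1 ⇒ X = (0, 1/3)
3. C is the centroid of triangle KSN ⇒ C = (-1/2, 7/6)
4. F is the centroid of triangle CNP ⇒ F = (-5/3, 26/9)
2·[KFC] = 2/3, 2·[SXP] = 1
[KFC]:[SXP] = 2/3:1 = 2/3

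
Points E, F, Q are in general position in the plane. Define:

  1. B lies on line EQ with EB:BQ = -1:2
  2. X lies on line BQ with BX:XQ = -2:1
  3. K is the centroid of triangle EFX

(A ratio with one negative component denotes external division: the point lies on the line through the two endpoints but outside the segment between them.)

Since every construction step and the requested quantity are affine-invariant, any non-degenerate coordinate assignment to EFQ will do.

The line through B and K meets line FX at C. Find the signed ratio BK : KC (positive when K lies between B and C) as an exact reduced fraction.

BK:KC = 3

Set E = (0, 0), F = (1, 0), Q = (0, 1); any affine frame gives the same invariant.
1. B lies on line EQ with EB:BQ = -1:2 ⇒ B = (0, -1)
2. X lies on line BQ with BX:XQ = -2:1 ⇒ X = (0, 3)
3. K is the centroid of triangle EFX ⇒ K = (1/3, 1)
line BK meets FX at C = (4/9, 5/3)
K = B + t·(C−B) with t = 3/4, so BK:KC = 3/4:1/4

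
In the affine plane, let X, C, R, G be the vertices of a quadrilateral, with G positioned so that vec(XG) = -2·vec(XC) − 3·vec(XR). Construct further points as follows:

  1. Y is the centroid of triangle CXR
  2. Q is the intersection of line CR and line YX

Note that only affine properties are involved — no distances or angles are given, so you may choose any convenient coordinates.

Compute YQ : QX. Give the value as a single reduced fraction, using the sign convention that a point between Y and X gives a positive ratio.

YQ:QX = -1/3

Choose coordinates X = (0, 0), C = (1, 0), R = (0, 1), G = (-2, -3).
1. Y is the centroid of triangle CXR ⇒ Y = (1/3, 1/3)
2. Q is the intersection of line CR and line YX ⇒ Q = (1/2, 1/2)
Q = Y + t·(X−Y) with t = -1/2, so YQ:QX = t:(1−t) = -1/2:3/2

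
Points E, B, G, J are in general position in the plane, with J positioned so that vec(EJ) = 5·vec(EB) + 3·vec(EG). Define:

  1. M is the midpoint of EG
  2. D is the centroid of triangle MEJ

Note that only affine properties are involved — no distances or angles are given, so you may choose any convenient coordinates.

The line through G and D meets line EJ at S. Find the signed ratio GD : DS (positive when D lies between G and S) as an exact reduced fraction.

GD:DS = 5

Assign E = (0, 0), B = (1, 0), G = (0, 1), J = (5, 3) — the answer is frame-independent, so this choice is without loss of generality.
1. M is the midpoint of EG ⇒ M = (0, 1/2)
2. D is the centroid of triangle MEJ ⇒ D = (5/3, 7/6)
line GD meets EJ at S = (2, 6/5)
D = G + t·(S−G) with t = 5/6, so GD:DS = 5/6:1/6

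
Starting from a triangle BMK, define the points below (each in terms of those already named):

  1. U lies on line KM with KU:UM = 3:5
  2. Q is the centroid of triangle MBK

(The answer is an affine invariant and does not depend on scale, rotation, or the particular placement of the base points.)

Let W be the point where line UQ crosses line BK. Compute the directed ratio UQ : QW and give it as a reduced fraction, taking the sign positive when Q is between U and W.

Work in coordinates with B = (0, 0), M = (1, 0), K = (0, 1).
1. U lies on line KM with KU:UM = 3:5 ⇒ U = (3/8, 5/8)
2. Q is the centroid of triangle MBK ⇒ Q = (1/3, 1/3)
line UQ meets BK at W = (0, -2)
Q = U + t·(W−U) with t = 1/9, so UQ:QW = 1/9:8/9

UQ:QW = 1/8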